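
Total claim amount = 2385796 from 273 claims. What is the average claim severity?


severity = total / number
= 2385796 / 273
= 8739.1795


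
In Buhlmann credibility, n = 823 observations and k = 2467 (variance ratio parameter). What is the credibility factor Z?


Z = n / (n + k)
= 823 / (823 + 2467)
= 823 / 3290
= 0.2502


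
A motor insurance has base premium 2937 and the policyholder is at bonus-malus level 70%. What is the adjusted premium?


adjusted = base * BM_level / 100
= 2937 * 70 / 100
= 2937 * 0.7
= 2055.9


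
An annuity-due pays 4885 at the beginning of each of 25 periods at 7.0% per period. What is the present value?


PV_due = PMT * (1-(1+i)^(-n))/i * (1+i)
PV_immediate = 56927.7538
PV_due = 56927.7538 * 1.07
= 60912.6966


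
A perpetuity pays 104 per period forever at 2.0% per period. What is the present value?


PV = PMT / i
= 104 / 0.02
= 5200.0


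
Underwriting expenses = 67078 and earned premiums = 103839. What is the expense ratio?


Expense ratio = expenses / premiums
= 67078 / 103839
= 0.646


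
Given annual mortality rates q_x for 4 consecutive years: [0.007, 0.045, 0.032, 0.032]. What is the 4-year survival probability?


p_k = 1 - q_k for each year
Survival = product of (1 - q_k)
= 0.993 * 0.955 * 0.968 * 0.968
= 0.8886


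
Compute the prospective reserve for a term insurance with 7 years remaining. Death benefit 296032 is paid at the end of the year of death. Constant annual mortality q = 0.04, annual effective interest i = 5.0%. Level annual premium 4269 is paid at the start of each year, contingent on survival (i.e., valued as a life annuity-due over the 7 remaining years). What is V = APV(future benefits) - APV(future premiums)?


v = 1/(1+i) = 0.952381
APV(future benefits) per unit = sum_{k=0}^{6} k_p_x * q * v^(k+1) = 0.207093
APV(future benefits) = 296032 * 0.207093 = 61306.294
Life annuity-due factor ä_{x:7} = sum_{k=0}^{6} k_p_x * v^k = 5.436204
APV(future premiums) = 4269 * 5.436204 = 23207.1531
V = 61306.294 - 23207.1531
= 38099.1409


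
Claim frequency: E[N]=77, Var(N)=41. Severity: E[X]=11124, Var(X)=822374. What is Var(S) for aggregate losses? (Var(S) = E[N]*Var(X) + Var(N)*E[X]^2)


Var(S) = E[N]*Var(X) + Var(N)*E[X]^2
= 77*822374 + 41*11124^2
= 63322798 + 5073478416
= 5.1368e+09


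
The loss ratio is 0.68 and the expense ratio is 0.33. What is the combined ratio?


Combined ratio = loss ratio + expense ratio
= 0.68 + 0.33
= 1.01


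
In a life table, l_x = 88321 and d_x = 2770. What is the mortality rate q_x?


q_x = d_x / l_x
= 2770 / 88321
= 0.0314


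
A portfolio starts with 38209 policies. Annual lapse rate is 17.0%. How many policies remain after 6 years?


remaining = initial * (1 - lapse)^years
= 38209 * (1 - 0.17)^6
= 38209 * 0.32694
= 12492.0647


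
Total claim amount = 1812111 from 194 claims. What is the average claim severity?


severity = total / number
= 1812111 / 194
= 9340.7784


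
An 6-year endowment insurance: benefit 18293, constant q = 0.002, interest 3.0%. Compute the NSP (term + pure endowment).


Term component = 197.2391
Pure endowment = 6_p_x * v^6 * benefit = 0.98806 * 0.837484 * 18293 = 15137.1751
NSP = 15334.4141


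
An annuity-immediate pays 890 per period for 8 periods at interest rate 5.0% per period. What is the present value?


PV = PMT * (1 - (1+i)^(-n)) / i
= 890 * (1 - (1+0.05)^(-8)) / 0.05
= 890 * (1 - 0.676839) / 0.05
= 890 * 6.463213
= 5752.2594


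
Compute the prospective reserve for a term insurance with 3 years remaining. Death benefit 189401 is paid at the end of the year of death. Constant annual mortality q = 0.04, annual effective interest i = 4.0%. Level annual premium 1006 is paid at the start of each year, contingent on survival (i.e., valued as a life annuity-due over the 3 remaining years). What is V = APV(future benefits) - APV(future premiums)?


v = 1/(1+i) = 0.961538
APV(future benefits) per unit = sum_{k=0}^{2} k_p_x * q * v^(k+1) = 0.106736
APV(future benefits) = 189401 * 0.106736 = 20215.992
Life annuity-due factor ä_{x:3} = sum_{k=0}^{2} k_p_x * v^k = 2.775148
APV(future premiums) = 1006 * 2.775148 = 2791.7988
V = 20215.992 - 2791.7988
= 17424.1932


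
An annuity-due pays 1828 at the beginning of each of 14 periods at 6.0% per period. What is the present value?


PV_due = PMT * (1-(1+i)^(-n))/i * (1+i)
PV_immediate = 16991.2306
PV_due = 16991.2306 * 1.06
= 18010.7045


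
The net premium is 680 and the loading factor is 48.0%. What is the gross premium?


Gross = net * (1 + loading)
= 680 * (1 + 0.48)
= 680 * 1.48
= 1006.4


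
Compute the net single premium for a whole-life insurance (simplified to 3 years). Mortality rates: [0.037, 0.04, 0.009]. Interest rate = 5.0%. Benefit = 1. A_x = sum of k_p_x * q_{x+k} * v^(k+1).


v = 0.952381
Year 0: k_p_x=1.0, q=0.037, term=0.035238
Year 1: k_p_x=0.963, q=0.04, term=0.034939
Year 2: k_p_x=0.92448, q=0.009, term=0.007187
A_x = 0.0774


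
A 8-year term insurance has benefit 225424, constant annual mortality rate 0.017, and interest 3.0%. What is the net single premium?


NSP = benefit * sum_{k=0}^{n-1} k_p_x * q * v^(k+1)
With constant q=0.017, v=0.970874
Sum = 0.11277
NSP = 225424 * 0.11277
= 25421.0054


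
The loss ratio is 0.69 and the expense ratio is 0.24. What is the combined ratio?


Combined ratio = loss ratio + expense ratio
= 0.69 + 0.24
= 0.93


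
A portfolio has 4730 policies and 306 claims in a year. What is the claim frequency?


frequency = claims / policies
= 306 / 4730
= 0.0647


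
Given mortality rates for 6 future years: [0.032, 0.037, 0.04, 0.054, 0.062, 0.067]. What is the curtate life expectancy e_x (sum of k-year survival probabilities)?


e_x = sum_{k=1}^{n} k_p_x
k_p_x values:
  1_p_x = 0.968
  2_p_x = 0.932184
  3_p_x = 0.894897
  4_p_x = 0.846572
  5_p_x = 0.794085
  6_p_x = 0.740881
e_x = 5.1766


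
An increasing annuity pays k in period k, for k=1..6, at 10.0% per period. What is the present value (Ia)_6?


(Ia)_n = sum_{k=1}^{n} k * v^k, v = 1/(1+i)
v = 0.909091
Sum computed term by term:
(Ia)_6 = 14.0394


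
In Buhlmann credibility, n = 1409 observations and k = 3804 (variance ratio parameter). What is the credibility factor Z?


Z = n / (n + k)
= 1409 / (1409 + 3804)
= 1409 / 5213
= 0.2703


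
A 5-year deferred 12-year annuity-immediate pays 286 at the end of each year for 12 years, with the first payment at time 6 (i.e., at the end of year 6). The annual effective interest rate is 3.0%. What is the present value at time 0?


PV at time 5 of the 12-year annuity-immediate:
a_n = 286 * (1-(1+0.03)^(-12))/0.03 = 2846.8451
Discount back 5 years to time 0:
PV = 2846.8451 * (1+0.03)^(-5)
= 2846.8451 * 0.862609
= 2455.7136


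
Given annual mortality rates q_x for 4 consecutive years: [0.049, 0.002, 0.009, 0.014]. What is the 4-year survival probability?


p_k = 1 - q_k for each year
Survival = product of (1 - q_k)
= 0.951 * 0.998 * 0.991 * 0.986
= 0.9274


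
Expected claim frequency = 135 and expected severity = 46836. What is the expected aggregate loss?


E[S] = E[N] * E[X]
= 135 * 46836
= 6.3229e+06


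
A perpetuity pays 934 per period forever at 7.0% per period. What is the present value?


PV = PMT / i
= 934 / 0.07
= 13342.8571


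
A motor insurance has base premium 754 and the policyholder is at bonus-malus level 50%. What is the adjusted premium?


adjusted = base * BM_level / 100
= 754 * 50 / 100
= 754 * 0.5
= 377.0


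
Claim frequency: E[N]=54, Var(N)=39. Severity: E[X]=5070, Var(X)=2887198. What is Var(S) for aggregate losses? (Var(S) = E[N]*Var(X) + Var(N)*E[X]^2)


Var(S) = E[N]*Var(X) + Var(N)*E[X]^2
= 54*2887198 + 39*5070^2
= 155908692 + 1002491100
= 1.1584e+09


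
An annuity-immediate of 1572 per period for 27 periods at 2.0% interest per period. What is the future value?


FV = PMT * ((1+i)^n - 1) / i
= 1572 * ((1.02)^27 - 1) / 0.02
= 1572 * (1.706886 - 1) / 0.02
= 55561.2771


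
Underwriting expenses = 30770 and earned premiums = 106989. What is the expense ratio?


Expense ratio = expenses / premiums
= 30770 / 106989
= 0.2876


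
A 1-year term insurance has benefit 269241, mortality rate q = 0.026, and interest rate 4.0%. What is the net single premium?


NSP = benefit * q * v
v = 1/(1+i) = 0.961538
NSP = 269241 * 0.026 * 0.961538
= 6731.025


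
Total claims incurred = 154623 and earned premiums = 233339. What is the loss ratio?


Loss ratio = claims / premiums
= 154623 / 233339
= 0.6627


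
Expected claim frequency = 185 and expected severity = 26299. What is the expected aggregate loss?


E[S] = E[N] * E[X]
= 185 * 26299
= 4.8653e+06


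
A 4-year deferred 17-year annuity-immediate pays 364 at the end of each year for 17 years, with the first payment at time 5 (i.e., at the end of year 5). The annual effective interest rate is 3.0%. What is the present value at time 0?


PV at time 4 of the 17-year annuity-immediate:
a_n = 364 * (1-(1+0.03)^(-17))/0.03 = 4792.4671
Discount back 4 years to time 0:
PV = 4792.4671 * (1+0.03)^(-4)
= 4792.4671 * 0.888487
= 4258.045


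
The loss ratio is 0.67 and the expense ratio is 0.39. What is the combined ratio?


Combined ratio = loss ratio + expense ratio
= 0.67 + 0.39
= 1.06


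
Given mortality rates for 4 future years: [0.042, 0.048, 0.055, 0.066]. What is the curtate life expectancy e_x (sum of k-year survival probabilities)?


e_x = sum_{k=1}^{n} k_p_x
k_p_x values:
  1_p_x = 0.958
  2_p_x = 0.912016
  3_p_x = 0.861855
  4_p_x = 0.804973
e_x = 3.5368


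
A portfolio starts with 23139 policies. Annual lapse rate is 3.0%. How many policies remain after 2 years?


remaining = initial * (1 - lapse)^years
= 23139 * (1 - 0.03)^2
= 23139 * 0.9409
= 21771.4851


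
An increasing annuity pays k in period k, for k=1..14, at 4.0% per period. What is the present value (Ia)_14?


(Ia)_n = sum_{k=1}^{n} k * v^k, v = 1/(1+i)
v = 0.961538
Sum computed term by term:
(Ia)_14 = 72.5249


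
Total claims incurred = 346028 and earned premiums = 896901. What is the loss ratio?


Loss ratio = claims / premiums
= 346028 / 896901
= 0.3858


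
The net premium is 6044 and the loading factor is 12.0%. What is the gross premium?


Gross = net * (1 + loading)
= 6044 * (1 + 0.12)
= 6044 * 1.12
= 6769.28


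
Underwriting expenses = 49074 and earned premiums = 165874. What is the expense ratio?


Expense ratio = expenses / premiums
= 49074 / 165874
= 0.2959


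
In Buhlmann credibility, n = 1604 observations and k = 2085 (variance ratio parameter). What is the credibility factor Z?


Z = n / (n + k)
= 1604 / (1604 + 2085)
= 1604 / 3689
= 0.4348


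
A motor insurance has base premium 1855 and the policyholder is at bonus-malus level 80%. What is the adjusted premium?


adjusted = base * BM_level / 100
= 1855 * 80 / 100
= 1855 * 0.8
= 1484.0


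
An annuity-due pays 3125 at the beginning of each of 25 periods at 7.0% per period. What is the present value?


PV_due = PMT * (1-(1+i)^(-n))/i * (1+i)
PV_immediate = 36417.4474
PV_due = 36417.4474 * 1.07
= 38966.6688


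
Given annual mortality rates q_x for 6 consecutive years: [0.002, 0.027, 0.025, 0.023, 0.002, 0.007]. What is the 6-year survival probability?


p_k = 1 - q_k for each year
Survival = product of (1 - q_k)
= 0.998 * 0.973 * 0.975 * 0.977 * 0.998 * 0.993
= 0.9167


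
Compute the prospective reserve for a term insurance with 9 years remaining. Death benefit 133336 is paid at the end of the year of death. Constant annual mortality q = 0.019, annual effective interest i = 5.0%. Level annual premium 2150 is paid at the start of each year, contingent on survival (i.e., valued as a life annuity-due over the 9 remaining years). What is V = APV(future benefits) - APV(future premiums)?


v = 1/(1+i) = 0.952381
APV(future benefits) per unit = sum_{k=0}^{8} k_p_x * q * v^(k+1) = 0.126007
APV(future benefits) = 133336 * 0.126007 = 16801.2147
Life annuity-due factor ä_{x:9} = sum_{k=0}^{8} k_p_x * v^k = 6.963522
APV(future premiums) = 2150 * 6.963522 = 14971.5725
V = 16801.2147 - 14971.5725
= 1829.6422


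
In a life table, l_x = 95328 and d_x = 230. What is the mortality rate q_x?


q_x = d_x / l_x
= 230 / 95328
= 0.0024


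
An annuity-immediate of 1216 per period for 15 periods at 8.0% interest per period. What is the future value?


FV = PMT * ((1+i)^n - 1) / i
= 1216 * ((1.08)^15 - 1) / 0.08
= 1216 * (3.172169 - 1) / 0.08
= 33016.9705


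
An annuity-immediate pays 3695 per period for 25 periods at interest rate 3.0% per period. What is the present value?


PV = PMT * (1 - (1+i)^(-n)) / i
= 3695 * (1 - (1+0.03)^(-25)) / 0.03
= 3695 * (1 - 0.477606) / 0.03
= 3695 * 17.413148
= 64341.5807


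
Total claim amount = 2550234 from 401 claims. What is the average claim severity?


severity = total / number
= 2550234 / 401
= 6359.6858


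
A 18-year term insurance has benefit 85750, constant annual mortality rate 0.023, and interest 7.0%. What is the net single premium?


NSP = benefit * sum_{k=0}^{n-1} k_p_x * q * v^(k+1)
With constant q=0.023, v=0.934579
Sum = 0.199179
NSP = 85750 * 0.199179
= 17079.6215


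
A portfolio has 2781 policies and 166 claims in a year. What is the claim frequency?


frequency = claims / policies
= 166 / 2781
= 0.0597


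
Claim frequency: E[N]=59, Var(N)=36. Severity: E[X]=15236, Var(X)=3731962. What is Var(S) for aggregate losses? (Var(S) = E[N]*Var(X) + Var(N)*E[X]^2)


Var(S) = E[N]*Var(X) + Var(N)*E[X]^2
= 59*3731962 + 36*15236^2
= 220185758 + 8356885056
= 8.5771e+09


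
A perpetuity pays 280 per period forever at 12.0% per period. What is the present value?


PV = PMT / i
= 280 / 0.12
= 2333.3333


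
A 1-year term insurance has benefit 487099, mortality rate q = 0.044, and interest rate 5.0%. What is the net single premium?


NSP = benefit * q * v
v = 1/(1+i) = 0.952381
NSP = 487099 * 0.044 * 0.952381
= 20411.7676


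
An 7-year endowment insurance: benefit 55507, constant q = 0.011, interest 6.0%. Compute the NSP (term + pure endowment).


Term component = 3306.5154
Pure endowment = 7_p_x * v^7 * benefit = 0.925495 * 0.665057 * 55507 = 34164.9461
NSP = 37471.4615


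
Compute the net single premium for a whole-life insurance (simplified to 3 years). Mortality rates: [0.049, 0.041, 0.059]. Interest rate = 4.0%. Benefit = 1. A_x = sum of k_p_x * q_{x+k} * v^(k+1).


v = 0.961538
Year 0: k_p_x=1.0, q=0.049, term=0.047115
Year 1: k_p_x=0.951, q=0.041, term=0.036049
Year 2: k_p_x=0.912009, q=0.059, term=0.047836
A_x = 0.131


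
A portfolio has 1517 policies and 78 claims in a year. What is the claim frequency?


frequency = claims / policies
= 78 / 1517
= 0.0514


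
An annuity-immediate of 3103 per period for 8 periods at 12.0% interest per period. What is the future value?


FV = PMT * ((1+i)^n - 1) / i
= 3103 * ((1.12)^8 - 1) / 0.12
= 3103 * (2.475963 - 1) / 0.12
= 38165.9478


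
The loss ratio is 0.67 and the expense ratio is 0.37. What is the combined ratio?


Combined ratio = loss ratio + expense ratio
= 0.67 + 0.37
= 1.04


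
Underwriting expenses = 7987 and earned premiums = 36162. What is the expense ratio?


Expense ratio = expenses / premiums
= 7987 / 36162
= 0.2209


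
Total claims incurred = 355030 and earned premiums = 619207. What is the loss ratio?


Loss ratio = claims / premiums
= 355030 / 619207
= 0.5734


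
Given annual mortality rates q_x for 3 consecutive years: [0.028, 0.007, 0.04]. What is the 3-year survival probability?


p_k = 1 - q_k for each year
Survival = product of (1 - q_k)
= 0.972 * 0.993 * 0.96
= 0.9266


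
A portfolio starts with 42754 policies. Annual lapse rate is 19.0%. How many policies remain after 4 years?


remaining = initial * (1 - lapse)^years
= 42754 * (1 - 0.19)^4
= 42754 * 0.430467
= 18404.1951


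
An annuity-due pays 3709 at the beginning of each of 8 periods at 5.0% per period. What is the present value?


PV_due = PMT * (1-(1+i)^(-n))/i * (1+i)
PV_immediate = 23972.0561
PV_due = 23972.0561 * 1.05
= 25170.6589


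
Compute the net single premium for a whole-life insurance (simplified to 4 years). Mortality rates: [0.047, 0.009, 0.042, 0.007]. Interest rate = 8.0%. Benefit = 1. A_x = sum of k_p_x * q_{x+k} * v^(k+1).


v = 0.925926
Year 0: k_p_x=1.0, q=0.047, term=0.043519
Year 1: k_p_x=0.953, q=0.009, term=0.007353
Year 2: k_p_x=0.944423, q=0.042, term=0.031488
Year 3: k_p_x=0.904757, q=0.007, term=0.004655
A_x = 0.087


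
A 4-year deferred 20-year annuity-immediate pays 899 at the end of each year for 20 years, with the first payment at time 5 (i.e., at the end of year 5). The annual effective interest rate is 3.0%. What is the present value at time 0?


PV at time 4 of the 20-year annuity-immediate:
a_n = 899 * (1-(1+0.03)^(-20))/0.03 = 13374.8499
Discount back 4 years to time 0:
PV = 13374.8499 * (1+0.03)^(-4)
= 13374.8499 * 0.888487
= 11883.3809


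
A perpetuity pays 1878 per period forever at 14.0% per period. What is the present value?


PV = PMT / i
= 1878 / 0.14
= 13414.2857


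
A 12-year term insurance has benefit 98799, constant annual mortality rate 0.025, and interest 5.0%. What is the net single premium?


NSP = benefit * sum_{k=0}^{n-1} k_p_x * q * v^(k+1)
With constant q=0.025, v=0.952381
Sum = 0.196352
NSP = 98799 * 0.196352
= 19399.3452


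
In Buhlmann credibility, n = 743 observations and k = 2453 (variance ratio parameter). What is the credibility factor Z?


Z = n / (n + k)
= 743 / (743 + 2453)
= 743 / 3196
= 0.2325


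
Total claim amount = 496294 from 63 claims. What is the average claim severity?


severity = total / number
= 496294 / 63
= 7877.6825


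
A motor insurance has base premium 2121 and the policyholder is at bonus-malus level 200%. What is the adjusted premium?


adjusted = base * BM_level / 100
= 2121 * 200 / 100
= 2121 * 2.0
= 4242.0


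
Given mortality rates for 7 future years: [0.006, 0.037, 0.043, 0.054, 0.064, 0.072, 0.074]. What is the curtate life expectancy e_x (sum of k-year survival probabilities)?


e_x = sum_{k=1}^{n} k_p_x
k_p_x values:
  1_p_x = 0.994
  2_p_x = 0.957222
  3_p_x = 0.916061
  4_p_x = 0.866594
  5_p_x = 0.811132
  6_p_x = 0.752731
  7_p_x = 0.697029
e_x = 5.9948


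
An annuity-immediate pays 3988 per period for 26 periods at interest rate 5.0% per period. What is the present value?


PV = PMT * (1 - (1+i)^(-n)) / i
= 3988 * (1 - (1+0.05)^(-26)) / 0.05
= 3988 * (1 - 0.281241) / 0.05
= 3988 * 14.375185
= 57328.239


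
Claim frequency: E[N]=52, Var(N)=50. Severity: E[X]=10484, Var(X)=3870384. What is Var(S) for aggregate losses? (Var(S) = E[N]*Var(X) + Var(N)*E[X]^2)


Var(S) = E[N]*Var(X) + Var(N)*E[X]^2
= 52*3870384 + 50*10484^2
= 201259968 + 5495712800
= 5.6970e+09


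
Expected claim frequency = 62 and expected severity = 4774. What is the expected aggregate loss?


E[S] = E[N] * E[X]
= 62 * 4774
= 295988


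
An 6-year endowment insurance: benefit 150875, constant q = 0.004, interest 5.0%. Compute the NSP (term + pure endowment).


Term component = 3034.4386
Pure endowment = 6_p_x * v^6 * benefit = 0.976239 * 0.746215 * 150875 = 109910.0788
NSP = 112944.5174


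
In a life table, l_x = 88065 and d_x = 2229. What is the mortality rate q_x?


q_x = d_x / l_x
= 2229 / 88065
= 0.0253


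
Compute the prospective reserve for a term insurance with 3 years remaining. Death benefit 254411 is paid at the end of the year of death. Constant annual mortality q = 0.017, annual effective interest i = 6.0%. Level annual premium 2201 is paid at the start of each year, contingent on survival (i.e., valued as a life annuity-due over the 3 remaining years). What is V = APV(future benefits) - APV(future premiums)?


v = 1/(1+i) = 0.943396
APV(future benefits) per unit = sum_{k=0}^{2} k_p_x * q * v^(k+1) = 0.044703
APV(future benefits) = 254411 * 0.044703 = 11372.889
Life annuity-due factor ä_{x:3} = sum_{k=0}^{2} k_p_x * v^k = 2.787352
APV(future premiums) = 2201 * 2.787352 = 6134.9623
V = 11372.889 - 6134.9623
= 5237.9266


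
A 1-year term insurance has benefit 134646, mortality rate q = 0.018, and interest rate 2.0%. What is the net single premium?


NSP = benefit * q * v
v = 1/(1+i) = 0.980392
NSP = 134646 * 0.018 * 0.980392
= 2376.1059


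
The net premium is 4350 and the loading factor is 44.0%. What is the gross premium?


Gross = net * (1 + loading)
= 4350 * (1 + 0.44)
= 4350 * 1.44
= 6264.0


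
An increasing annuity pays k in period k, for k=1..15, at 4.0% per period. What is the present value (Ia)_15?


(Ia)_n = sum_{k=1}^{n} k * v^k, v = 1/(1+i)
v = 0.961538
Sum computed term by term:
(Ia)_15 = 80.8539


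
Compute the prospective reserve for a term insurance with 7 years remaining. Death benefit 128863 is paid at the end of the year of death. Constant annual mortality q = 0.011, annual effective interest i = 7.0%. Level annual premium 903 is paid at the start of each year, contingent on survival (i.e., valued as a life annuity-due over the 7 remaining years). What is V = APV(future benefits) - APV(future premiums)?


v = 1/(1+i) = 0.934579
APV(future benefits) per unit = sum_{k=0}^{6} k_p_x * q * v^(k+1) = 0.057532
APV(future benefits) = 128863 * 0.057532 = 7413.8082
Life annuity-due factor ä_{x:7} = sum_{k=0}^{6} k_p_x * v^k = 5.596341
APV(future premiums) = 903 * 5.596341 = 5053.4963
V = 7413.8082 - 5053.4963
= 2360.3119


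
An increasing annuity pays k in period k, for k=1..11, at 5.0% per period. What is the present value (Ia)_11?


(Ia)_n = sum_{k=1}^{n} k * v^k, v = 1/(1+i)
v = 0.952381
Sum computed term by term:
(Ia)_11 = 45.8053


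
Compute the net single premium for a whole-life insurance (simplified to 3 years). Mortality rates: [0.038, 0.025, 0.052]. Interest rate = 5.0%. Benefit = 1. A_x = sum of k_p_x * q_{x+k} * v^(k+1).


v = 0.952381
Year 0: k_p_x=1.0, q=0.038, term=0.03619
Year 1: k_p_x=0.962, q=0.025, term=0.021814
Year 2: k_p_x=0.93795, q=0.052, term=0.042132
A_x = 0.1001


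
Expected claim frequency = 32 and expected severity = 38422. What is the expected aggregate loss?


E[S] = E[N] * E[X]
= 32 * 38422
= 1.2295e+06


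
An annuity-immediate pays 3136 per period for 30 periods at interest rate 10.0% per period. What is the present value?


PV = PMT * (1 - (1+i)^(-n)) / i
= 3136 * (1 - (1+0.1)^(-30)) / 0.1
= 3136 * (1 - 0.057309) / 0.1
= 3136 * 9.426914
= 29562.8038


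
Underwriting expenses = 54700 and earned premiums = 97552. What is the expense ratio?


Expense ratio = expenses / premiums
= 54700 / 97552
= 0.5607


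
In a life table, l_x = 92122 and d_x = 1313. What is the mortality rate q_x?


q_x = d_x / l_x
= 1313 / 92122
= 0.0143


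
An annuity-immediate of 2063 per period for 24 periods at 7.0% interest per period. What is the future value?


FV = PMT * ((1+i)^n - 1) / i
= 2063 * ((1.07)^24 - 1) / 0.07
= 2063 * (5.072367 - 1) / 0.07
= 120018.4718


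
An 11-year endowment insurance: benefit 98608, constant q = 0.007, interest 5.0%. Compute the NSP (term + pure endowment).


Term component = 5555.9303
Pure endowment = 11_p_x * v^11 * benefit = 0.925639 * 0.584679 * 98608 = 53366.8531
NSP = 58922.7834


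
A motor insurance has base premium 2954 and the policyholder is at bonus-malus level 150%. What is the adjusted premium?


adjusted = base * BM_level / 100
= 2954 * 150 / 100
= 2954 * 1.5
= 4431.0


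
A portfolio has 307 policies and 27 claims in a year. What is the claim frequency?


frequency = claims / policies
= 27 / 307
= 0.0879


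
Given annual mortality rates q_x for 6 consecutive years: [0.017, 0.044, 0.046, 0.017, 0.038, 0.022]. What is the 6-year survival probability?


p_k = 1 - q_k for each year
Survival = product of (1 - q_k)
= 0.983 * 0.956 * 0.954 * 0.983 * 0.962 * 0.978
= 0.8291


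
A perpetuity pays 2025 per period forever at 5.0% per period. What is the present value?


PV = PMT / i
= 2025 / 0.05
= 40500.0


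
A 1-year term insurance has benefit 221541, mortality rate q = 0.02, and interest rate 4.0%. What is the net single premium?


NSP = benefit * q * v
v = 1/(1+i) = 0.961538
NSP = 221541 * 0.02 * 0.961538
= 4260.4038


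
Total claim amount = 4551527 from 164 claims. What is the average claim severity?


severity = total / number
= 4551527 / 164
= 27753.2134


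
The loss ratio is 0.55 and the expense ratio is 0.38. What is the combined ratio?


Combined ratio = loss ratio + expense ratio
= 0.55 + 0.38
= 0.93


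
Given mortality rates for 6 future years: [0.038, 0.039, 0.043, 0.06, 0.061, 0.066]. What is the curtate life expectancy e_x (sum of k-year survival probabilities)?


e_x = sum_{k=1}^{n} k_p_x
k_p_x values:
  1_p_x = 0.962
  2_p_x = 0.924482
  3_p_x = 0.884729
  4_p_x = 0.831646
  5_p_x = 0.780915
  6_p_x = 0.729375
e_x = 5.1131


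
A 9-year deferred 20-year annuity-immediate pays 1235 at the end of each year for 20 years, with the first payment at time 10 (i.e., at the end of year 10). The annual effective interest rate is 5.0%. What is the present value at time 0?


PV at time 9 of the 20-year annuity-immediate:
a_n = 1235 * (1-(1+0.05)^(-20))/0.05 = 15390.8298
Discount back 9 years to time 0:
PV = 15390.8298 * (1+0.05)^(-9)
= 15390.8298 * 0.644609
= 9921.0661


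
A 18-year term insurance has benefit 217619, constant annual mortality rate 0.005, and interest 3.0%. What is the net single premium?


NSP = benefit * sum_{k=0}^{n-1} k_p_x * q * v^(k+1)
With constant q=0.005, v=0.970874
Sum = 0.066183
NSP = 217619 * 0.066183
= 14402.7383


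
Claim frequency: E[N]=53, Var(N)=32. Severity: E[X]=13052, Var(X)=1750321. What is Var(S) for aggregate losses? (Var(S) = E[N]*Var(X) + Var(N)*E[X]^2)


Var(S) = E[N]*Var(X) + Var(N)*E[X]^2
= 53*1750321 + 32*13052^2
= 92767013 + 5451350528
= 5.5441e+09


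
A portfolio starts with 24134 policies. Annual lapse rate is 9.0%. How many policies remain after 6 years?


remaining = initial * (1 - lapse)^years
= 24134 * (1 - 0.09)^6
= 24134 * 0.567869
= 13704.9565


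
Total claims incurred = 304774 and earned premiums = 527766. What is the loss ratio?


Loss ratio = claims / premiums
= 304774 / 527766
= 0.5775


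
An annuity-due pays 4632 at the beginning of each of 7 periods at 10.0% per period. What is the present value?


PV_due = PMT * (1-(1+i)^(-n))/i * (1+i)
PV_immediate = 22550.516
PV_due = 22550.516 * 1.1
= 24805.5676


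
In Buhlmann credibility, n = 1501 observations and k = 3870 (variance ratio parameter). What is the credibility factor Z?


Z = n / (n + k)
= 1501 / (1501 + 3870)
= 1501 / 5371
= 0.2795


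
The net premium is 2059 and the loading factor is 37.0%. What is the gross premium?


Gross = net * (1 + loading)
= 2059 * (1 + 0.37)
= 2059 * 1.37
= 2820.83


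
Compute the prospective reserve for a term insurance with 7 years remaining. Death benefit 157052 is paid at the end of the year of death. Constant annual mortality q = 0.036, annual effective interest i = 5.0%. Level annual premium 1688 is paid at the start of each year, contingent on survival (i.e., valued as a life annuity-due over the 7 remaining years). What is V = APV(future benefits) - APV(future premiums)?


v = 1/(1+i) = 0.952381
APV(future benefits) per unit = sum_{k=0}^{6} k_p_x * q * v^(k+1) = 0.188451
APV(future benefits) = 157052 * 0.188451 = 29596.5795
Life annuity-due factor ä_{x:7} = sum_{k=0}^{6} k_p_x * v^k = 5.496482
APV(future premiums) = 1688 * 5.496482 = 9278.0624
V = 29596.5795 - 9278.0624
= 20318.517


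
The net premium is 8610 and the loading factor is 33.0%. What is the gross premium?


Gross = net * (1 + loading)
= 8610 * (1 + 0.33)
= 8610 * 1.33
= 11451.3


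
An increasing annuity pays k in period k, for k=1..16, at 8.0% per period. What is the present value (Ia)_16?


(Ia)_n = sum_{k=1}^{n} k * v^k, v = 1/(1+i)
v = 0.925926
Sum computed term by term:
(Ia)_16 = 61.1154


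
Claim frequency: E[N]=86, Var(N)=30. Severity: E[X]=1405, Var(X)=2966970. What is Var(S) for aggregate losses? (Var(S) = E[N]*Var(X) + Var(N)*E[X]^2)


Var(S) = E[N]*Var(X) + Var(N)*E[X]^2
= 86*2966970 + 30*1405^2
= 255159420 + 59220750
= 3.1438e+08


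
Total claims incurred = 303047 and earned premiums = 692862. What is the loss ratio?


Loss ratio = claims / premiums
= 303047 / 692862
= 0.4374


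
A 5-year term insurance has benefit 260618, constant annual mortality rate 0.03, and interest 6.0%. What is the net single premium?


NSP = benefit * sum_{k=0}^{n-1} k_p_x * q * v^(k+1)
With constant q=0.03, v=0.943396
Sum = 0.119435
NSP = 260618 * 0.119435
= 31126.8223


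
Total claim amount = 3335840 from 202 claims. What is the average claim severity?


severity = total / number
= 3335840 / 202
= 16514.0594


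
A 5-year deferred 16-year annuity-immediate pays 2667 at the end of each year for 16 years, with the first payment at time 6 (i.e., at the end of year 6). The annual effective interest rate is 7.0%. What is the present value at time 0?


PV at time 5 of the 16-year annuity-immediate:
a_n = 2667 * (1-(1+0.07)^(-16))/0.07 = 25194.2118
Discount back 5 years to time 0:
PV = 25194.2118 * (1+0.07)^(-5)
= 25194.2118 * 0.712986
= 17963.1248


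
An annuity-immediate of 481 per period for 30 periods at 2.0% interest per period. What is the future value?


FV = PMT * ((1+i)^n - 1) / i
= 481 * ((1.02)^30 - 1) / 0.02
= 481 * (1.811362 - 1) / 0.02
= 19513.2461


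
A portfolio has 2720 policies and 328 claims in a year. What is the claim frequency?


frequency = claims / policies
= 328 / 2720
= 0.1206


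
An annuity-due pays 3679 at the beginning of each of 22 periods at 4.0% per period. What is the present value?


PV_due = PMT * (1-(1+i)^(-n))/i * (1+i)
PV_immediate = 53165.6533
PV_due = 53165.6533 * 1.04
= 55292.2794


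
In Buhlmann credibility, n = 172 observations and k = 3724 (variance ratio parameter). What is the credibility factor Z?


Z = n / (n + k)
= 172 / (172 + 3724)
= 172 / 3896
= 0.0441


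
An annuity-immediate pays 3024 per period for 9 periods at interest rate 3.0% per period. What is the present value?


PV = PMT * (1 - (1+i)^(-n)) / i
= 3024 * (1 - (1+0.03)^(-9)) / 0.03
= 3024 * (1 - 0.766417) / 0.03
= 3024 * 7.786109
= 23545.1934


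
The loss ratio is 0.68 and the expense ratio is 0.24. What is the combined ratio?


Combined ratio = loss ratio + expense ratio
= 0.68 + 0.24
= 0.92


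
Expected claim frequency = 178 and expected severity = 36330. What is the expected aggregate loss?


E[S] = E[N] * E[X]
= 178 * 36330
= 6.4667e+06


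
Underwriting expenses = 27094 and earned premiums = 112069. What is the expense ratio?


Expense ratio = expenses / premiums
= 27094 / 112069
= 0.2418


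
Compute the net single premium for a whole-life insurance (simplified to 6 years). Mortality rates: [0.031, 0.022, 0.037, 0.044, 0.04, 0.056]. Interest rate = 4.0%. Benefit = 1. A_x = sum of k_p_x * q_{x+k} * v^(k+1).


v = 0.961538
Year 0: k_p_x=1.0, q=0.031, term=0.029808
Year 1: k_p_x=0.969, q=0.022, term=0.01971
Year 2: k_p_x=0.947682, q=0.037, term=0.031172
Year 3: k_p_x=0.912618, q=0.044, term=0.034325
Year 4: k_p_x=0.872463, q=0.04, term=0.028684
Year 5: k_p_x=0.837564, q=0.056, term=0.037069
A_x = 0.1808


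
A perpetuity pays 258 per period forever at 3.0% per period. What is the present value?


PV = PMT / i
= 258 / 0.03
= 8600.0


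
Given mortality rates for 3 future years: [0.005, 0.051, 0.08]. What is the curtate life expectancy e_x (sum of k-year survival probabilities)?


e_x = sum_{k=1}^{n} k_p_x
k_p_x values:
  1_p_x = 0.995
  2_p_x = 0.944255
  3_p_x = 0.868715
e_x = 2.808


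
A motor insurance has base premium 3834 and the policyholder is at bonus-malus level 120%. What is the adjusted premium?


adjusted = base * BM_level / 100
= 3834 * 120 / 100
= 3834 * 1.2
= 4600.8


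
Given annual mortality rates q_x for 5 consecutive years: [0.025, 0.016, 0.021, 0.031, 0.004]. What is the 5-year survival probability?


p_k = 1 - q_k for each year
Survival = product of (1 - q_k)
= 0.975 * 0.984 * 0.979 * 0.969 * 0.996
= 0.9065


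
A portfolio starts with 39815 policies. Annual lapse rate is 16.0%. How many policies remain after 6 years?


remaining = initial * (1 - lapse)^years
= 39815 * (1 - 0.16)^6
= 39815 * 0.351298
= 13986.9311


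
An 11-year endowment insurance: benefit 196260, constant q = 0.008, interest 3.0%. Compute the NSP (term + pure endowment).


Term component = 13993.0875
Pure endowment = 11_p_x * v^11 * benefit = 0.915437 * 0.722421 * 196260 = 129792.8344
NSP = 143785.9219


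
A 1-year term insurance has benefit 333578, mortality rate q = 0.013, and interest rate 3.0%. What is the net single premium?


NSP = benefit * q * v
v = 1/(1+i) = 0.970874
NSP = 333578 * 0.013 * 0.970874
= 4210.2078


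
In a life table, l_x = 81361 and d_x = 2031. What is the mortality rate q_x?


q_x = d_x / l_x
= 2031 / 81361
= 0.025


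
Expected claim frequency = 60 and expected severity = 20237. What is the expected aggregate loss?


E[S] = E[N] * E[X]
= 60 * 20237
= 1.2142e+06


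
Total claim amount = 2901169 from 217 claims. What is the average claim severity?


severity = total / number
= 2901169 / 217
= 13369.4424


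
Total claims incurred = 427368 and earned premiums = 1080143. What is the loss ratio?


Loss ratio = claims / premiums
= 427368 / 1080143
= 0.3957


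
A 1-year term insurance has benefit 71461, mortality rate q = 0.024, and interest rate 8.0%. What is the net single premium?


NSP = benefit * q * v
v = 1/(1+i) = 0.925926
NSP = 71461 * 0.024 * 0.925926
= 1588.0222


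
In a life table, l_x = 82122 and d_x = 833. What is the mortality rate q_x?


q_x = d_x / l_x
= 833 / 82122
= 0.0101


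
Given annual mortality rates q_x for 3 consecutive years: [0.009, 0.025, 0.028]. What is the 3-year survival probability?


p_k = 1 - q_k for each year
Survival = product of (1 - q_k)
= 0.991 * 0.975 * 0.972
= 0.9392


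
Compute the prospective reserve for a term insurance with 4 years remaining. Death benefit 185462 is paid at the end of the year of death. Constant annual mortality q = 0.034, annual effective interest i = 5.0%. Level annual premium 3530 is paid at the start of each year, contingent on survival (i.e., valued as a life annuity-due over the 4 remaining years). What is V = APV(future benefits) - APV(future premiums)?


v = 1/(1+i) = 0.952381
APV(future benefits) per unit = sum_{k=0}^{3} k_p_x * q * v^(k+1) = 0.114793
APV(future benefits) = 185462 * 0.114793 = 21289.7998
Life annuity-due factor ä_{x:4} = sum_{k=0}^{3} k_p_x * v^k = 3.545088
APV(future premiums) = 3530 * 3.545088 = 12514.1606
V = 21289.7998 - 12514.1606
= 8775.6391


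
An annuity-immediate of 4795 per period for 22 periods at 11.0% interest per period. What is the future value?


FV = PMT * ((1+i)^n - 1) / i
= 4795 * ((1.11)^22 - 1) / 0.11
= 4795 * (9.933574 - 1) / 0.11
= 389422.614


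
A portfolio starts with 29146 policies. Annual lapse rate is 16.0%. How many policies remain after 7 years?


remaining = initial * (1 - lapse)^years
= 29146 * (1 - 0.16)^7
= 29146 * 0.29509
= 8600.7032


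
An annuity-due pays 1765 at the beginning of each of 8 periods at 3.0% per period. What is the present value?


PV_due = PMT * (1-(1+i)^(-n))/i * (1+i)
PV_immediate = 12389.7567
PV_due = 12389.7567 * 1.03
= 12761.4494


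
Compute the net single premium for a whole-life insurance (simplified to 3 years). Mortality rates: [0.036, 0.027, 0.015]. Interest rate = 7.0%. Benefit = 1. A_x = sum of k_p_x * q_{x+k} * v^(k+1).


v = 0.934579
Year 0: k_p_x=1.0, q=0.036, term=0.033645
Year 1: k_p_x=0.964, q=0.027, term=0.022734
Year 2: k_p_x=0.937972, q=0.015, term=0.011485
A_x = 0.0679


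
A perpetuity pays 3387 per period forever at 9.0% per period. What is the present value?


PV = PMT / i
= 3387 / 0.09
= 37633.3333


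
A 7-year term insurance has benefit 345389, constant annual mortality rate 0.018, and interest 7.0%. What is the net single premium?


NSP = benefit * sum_{k=0}^{n-1} k_p_x * q * v^(k+1)
With constant q=0.018, v=0.934579
Sum = 0.092374
NSP = 345389 * 0.092374
= 31904.8339


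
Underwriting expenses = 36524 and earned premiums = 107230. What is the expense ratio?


Expense ratio = expenses / premiums
= 36524 / 107230
= 0.3406


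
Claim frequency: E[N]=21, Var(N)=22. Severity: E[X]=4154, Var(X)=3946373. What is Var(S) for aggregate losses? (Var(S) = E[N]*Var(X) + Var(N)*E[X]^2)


Var(S) = E[N]*Var(X) + Var(N)*E[X]^2
= 21*3946373 + 22*4154^2
= 82873833 + 379625752
= 4.6250e+08


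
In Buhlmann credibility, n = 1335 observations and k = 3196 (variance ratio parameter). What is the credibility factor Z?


Z = n / (n + k)
= 1335 / (1335 + 3196)
= 1335 / 4531
= 0.2946


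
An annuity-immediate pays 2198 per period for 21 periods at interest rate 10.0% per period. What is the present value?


PV = PMT * (1 - (1+i)^(-n)) / i
= 2198 * (1 - (1+0.1)^(-21)) / 0.1
= 2198 * (1 - 0.135131) / 0.1
= 2198 * 8.648694
= 19009.8301


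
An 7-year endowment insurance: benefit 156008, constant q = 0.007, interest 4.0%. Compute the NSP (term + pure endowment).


Term component = 6425.5939
Pure endowment = 7_p_x * v^7 * benefit = 0.952017 * 0.759918 * 156008 = 112864.7265
NSP = 119290.3205


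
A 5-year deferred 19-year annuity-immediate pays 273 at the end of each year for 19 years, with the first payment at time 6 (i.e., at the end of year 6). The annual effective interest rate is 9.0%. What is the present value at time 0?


PV at time 5 of the 19-year annuity-immediate:
a_n = 273 * (1-(1+0.09)^(-19))/0.09 = 2443.3813
Discount back 5 years to time 0:
PV = 2443.3813 * (1+0.09)^(-5)
= 2443.3813 * 0.649931
= 1588.0302


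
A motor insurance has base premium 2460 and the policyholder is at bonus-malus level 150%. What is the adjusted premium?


adjusted = base * BM_level / 100
= 2460 * 150 / 100
= 2460 * 1.5
= 3690.0


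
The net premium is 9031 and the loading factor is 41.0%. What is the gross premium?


Gross = net * (1 + loading)
= 9031 * (1 + 0.41)
= 9031 * 1.41
= 12733.71


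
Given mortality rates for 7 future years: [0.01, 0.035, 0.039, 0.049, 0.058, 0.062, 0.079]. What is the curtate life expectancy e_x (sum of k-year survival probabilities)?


e_x = sum_{k=1}^{n} k_p_x
k_p_x values:
  1_p_x = 0.99
  2_p_x = 0.95535
  3_p_x = 0.918091
  4_p_x = 0.873105
  5_p_x = 0.822465
  6_p_x = 0.771472
  7_p_x = 0.710526
e_x = 6.041


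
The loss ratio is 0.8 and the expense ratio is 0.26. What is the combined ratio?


Combined ratio = loss ratio + expense ratio
= 0.8 + 0.26
= 1.06


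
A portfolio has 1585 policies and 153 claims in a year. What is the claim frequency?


frequency = claims / policies
= 153 / 1585
= 0.0965


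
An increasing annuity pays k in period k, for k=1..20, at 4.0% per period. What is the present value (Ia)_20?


(Ia)_n = sum_{k=1}^{n} k * v^k, v = 1/(1+i)
v = 0.961538
Sum computed term by term:
(Ia)_20 = 125.155


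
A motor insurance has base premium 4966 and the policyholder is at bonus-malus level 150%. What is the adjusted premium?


adjusted = base * BM_level / 100
= 4966 * 150 / 100
= 4966 * 1.5
= 7449.0


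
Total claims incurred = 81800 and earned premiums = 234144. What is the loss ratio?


Loss ratio = claims / premiums
= 81800 / 234144
= 0.3494


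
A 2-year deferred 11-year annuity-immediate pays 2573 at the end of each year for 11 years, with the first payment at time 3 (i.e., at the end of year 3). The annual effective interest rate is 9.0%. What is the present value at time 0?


PV at time 2 of the 11-year annuity-immediate:
a_n = 2573 * (1-(1+0.09)^(-11))/0.09 = 17509.7553
Discount back 2 years to time 0:
PV = 17509.7553 * (1+0.09)^(-2)
= 17509.7553 * 0.84168
= 14737.6107
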